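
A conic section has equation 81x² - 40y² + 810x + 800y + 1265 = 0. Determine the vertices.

Collect terms: 81(x² + 10x) -40(y² - 20y) = -1265
Complete the square: 81(x + 5)² -40(y - 10)² = -1265 + 2025 - 4000 = -3240
Divide by -3240: (y - 10)²/81 - (x + 5)²/40 = 1
Hyperbola, center (-5, 10), transverse axis vertical; a² = 81, b² = 40.
a = 9. Vertices at (h, k ± a).

(-5, 1) and (-5, 19)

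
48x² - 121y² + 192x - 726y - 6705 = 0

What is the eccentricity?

Collect terms: 48(x² + 4x) -121(y² + 6y) = 6705
Complete the square: 48(x + 2)² -121(y + 3)² = 6705 + 192 - 1089 = 5808
Divide through by 5808 to get (x + 2)²/121 - (y + 3)²/48 = 1.
Hyperbola, center (-2, -3), transverse axis horizontal; a² = 121, b² = 48.
c² = a² + b² = 169, so c = 13.
e = c/a = 13/11.

e = 13/11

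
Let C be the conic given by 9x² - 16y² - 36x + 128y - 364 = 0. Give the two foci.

Rearranging, 9(x² - 4x) -16(y² - 8y) = 364.
9(x - 2)² -16(y - 4)² = 364 + 36 - 256 = 144
Divide through by 144 to get (x - 2)²/16 - (y - 4)²/9 = 1.
Hyperbola, center (2, 4), transverse axis horizontal; a² = 16, b² = 9.
c² = a² + b² = 16 + 9 = 25, so c = 5.
Foci lie on the horizontal axis through the center: (h ± c, k).

(-3, 4) and (7, 4)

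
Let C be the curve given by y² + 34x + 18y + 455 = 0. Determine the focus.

Only y is squared. Complete the square in y: (y + 9)² = -34(x + 11).
Vertex (-11, -9); 4p = -34 so p = -17/2. Opens left.
Focus is p units from the vertex along the axis: (h + p, k).

(-39/2, -9)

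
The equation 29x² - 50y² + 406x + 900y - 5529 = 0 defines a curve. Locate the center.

Rearranging, 29(x² + 14x) -50(y² - 18y) = 5529.
29(x + 7)² -50(y - 9)² = 5529 + 1421 - 4050 = 2900
Divide through by 2900 to get (x + 7)²/100 - (y - 9)²/58 = 1.
Hyperbola with center (-7, 9).

(-7, 9)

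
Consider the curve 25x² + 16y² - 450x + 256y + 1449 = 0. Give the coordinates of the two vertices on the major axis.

Collect terms: 25(x² - 18x) + 16(y² + 16y) = -1449
Complete the square in x and y: 25(x - 9)² + 16(y + 8)² = -1449 + 2025 + 1024 = 1600
Dividing both sides by 1600: (x - 9)²/64 + (y + 8)²/100 = 1
Ellipse, center (9, -8), major axis vertical; a² = 100, b² = 64.
a = 10. Vertices at (h, k ± a).

(9, -18) and (9, 2)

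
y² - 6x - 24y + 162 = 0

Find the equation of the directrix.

x = 3/2

Only y is squared. Complete the square in y: (y - 12)² = 6(x - 3).
Vertex (3, 12); 4p = 6 so p = 3/2. Opens right.
Directrix is the vertical line x = h − p = 3 − (3/2) = 3/2.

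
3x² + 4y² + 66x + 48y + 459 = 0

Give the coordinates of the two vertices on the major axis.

3(x² + 22x) + 4(y² + 12y) = -459
Completing the square gives 3(x + 11)² + 4(y + 6)² = -459 + 363 + 144 = 48.
Dividing both sides by 48: (x + 11)²/16 + (y + 6)²/12 = 1
Ellipse, center (-11, -6), major axis horizontal; a² = 16, b² = 12.
a = 4. Vertices at (h ± a, k).

(-15, -6) and (-7, -6)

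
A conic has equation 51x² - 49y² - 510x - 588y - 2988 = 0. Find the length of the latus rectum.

102/7

51(x² - 10x) -49(y² + 12y) = 2988
Complete the square in x and y: 51(x - 5)² -49(y + 6)² = 2988 + 1275 - 1764 = 2499
Divide by 2499: (x - 5)²/49 - (y + 6)²/51 = 1
Hyperbola, center (5, -6), transverse axis horizontal; a² = 49, b² = 51.
Latus rectum length = 2b²/a = 2·51/7 = 102/7.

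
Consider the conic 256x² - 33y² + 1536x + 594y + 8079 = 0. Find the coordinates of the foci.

Collect terms: 256(x² + 6x) -33(y² - 18y) = -8079
Complete the square in x and y: 256(x + 3)² -33(y - 9)² = -8079 + 2304 - 2673 = -8448
Divide through by -8448 to get (y - 9)²/256 - (x + 3)²/33 = 1.
Hyperbola, center (-3, 9), transverse axis vertical; a² = 256, b² = 33.
c² = a² + b² = 256 + 33 = 289, so c = 17.
Foci lie on the vertical axis through the center: (h, k ± c).

(-3, -8) and (-3, 26)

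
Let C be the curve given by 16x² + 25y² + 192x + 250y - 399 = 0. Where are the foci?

Group: 16(x² + 12x) + 25(y² + 10y) = 399
Complete the square in x and y: 16(x + 6)² + 25(y + 5)² = 399 + 576 + 625 = 1600
Divide by 1600: (x + 6)²/100 + (y + 5)²/64 = 1
Ellipse, center (-6, -5), major axis horizontal; a² = 100, b² = 64.
c² = a² - b² = 100 - 64 = 36, so c = 6.
Foci lie on the horizontal axis through the center: (h ± c, k).

(-12, -5) and (0, -5)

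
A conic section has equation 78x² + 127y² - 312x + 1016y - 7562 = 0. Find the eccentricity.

e = 7√127/127

Group: 78(x² - 4x) + 127(y² + 8y) = 7562
Complete the square in x and y: 78(x - 2)² + 127(y + 4)² = 7562 + 312 + 2032 = 9906
Divide by 9906: (x - 2)²/127 + (y + 4)²/78 = 1
Ellipse, center (2, -4), major axis horizontal; a² = 127, b² = 78.
c² = a² - b² = 49, so c = 7.
e = c/a = 7/√127 = 7√127/127.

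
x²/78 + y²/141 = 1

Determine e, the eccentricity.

Center (0, 0). The larger denominator 141 sits under the y-term, so the major axis is vertical; a² = 141, b² = 78.
c² = a² - b² = 63, so c = 3√7.
e = c/a = 3√7/√141 = √987/47.

e = √987/47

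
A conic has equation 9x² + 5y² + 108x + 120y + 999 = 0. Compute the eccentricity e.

e = 2/3

9(x² + 12x) + 5(y² + 24y) = -999
Completing the square gives 9(x + 6)² + 5(y + 12)² = -999 + 324 + 720 = 45.
Divide through by 45 to get (x + 6)²/5 + (y + 12)²/9 = 1.
Ellipse, center (-6, -12), major axis vertical; a² = 9, b² = 5.
c² = a² - b² = 4, so c = 2.
e = c/a = 2/3.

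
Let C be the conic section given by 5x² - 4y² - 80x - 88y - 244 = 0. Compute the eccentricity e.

e = 3/2

5(x² - 16x) -4(y² + 22y) = 244
5(x - 8)² -4(y + 11)² = 244 + 320 - 484 = 80
Divide by 80: (x - 8)²/16 - (y + 11)²/20 = 1
Hyperbola, center (8, -11), transverse axis horizontal; a² = 16, b² = 20.
c² = a² + b² = 36, so c = 6.
e = c/a = 6/4 = 3/2.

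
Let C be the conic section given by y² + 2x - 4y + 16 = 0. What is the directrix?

Only y is squared. Complete the square in y: (y - 2)² = -2(x + 6).
Vertex (-6, 2); 4p = -2 so p = -1/2. Opens left.
Directrix is the vertical line x = h − p = -6 − (-1/2) = -11/2.

x = -11/2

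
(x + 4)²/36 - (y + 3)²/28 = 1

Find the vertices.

Center (-4, -3). The positive term is the x-term, so the transverse axis is horizontal; a² = 36, b² = 28.
a = 6. Vertices at (h ± a, k).

(-10, -3) and (2, -3)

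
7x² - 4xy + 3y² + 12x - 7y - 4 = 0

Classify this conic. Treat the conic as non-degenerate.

A = 7, B = -4, C = 3.
Discriminant B² − 4AC = (-4)² − 4·7·3 = -68.
B² − 4AC < 0 ⇒ ellipse.

ellipse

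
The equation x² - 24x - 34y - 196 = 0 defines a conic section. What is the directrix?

Only x is squared. Complete the square in x: (x - 12)² = 34(y + 10).
Vertex (12, -10); 4p = 34 so p = 17/2. Opens up.
Directrix is the horizontal line y = k − p = -10 − (17/2) = -37/2.

y = -37/2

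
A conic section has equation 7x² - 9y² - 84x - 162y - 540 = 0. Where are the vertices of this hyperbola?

(3, -9) and (9, -9)

Group: 7(x² - 12x) -9(y² + 18y) = 540
Complete the square in x and y: 7(x - 6)² -9(y + 9)² = 540 + 252 - 729 = 63
Dividing both sides by 63: (x - 6)²/9 - (y + 9)²/7 = 1
Hyperbola, center (6, -9), transverse axis horizontal; a² = 9, b² = 7.
a = 3. Vertices at (h ± a, k).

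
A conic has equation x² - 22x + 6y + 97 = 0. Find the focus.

Only x is squared. Complete the square in x: (x - 11)² = -6(y - 4).
Vertex (11, 4); 4p = -6 so p = -3/2. Opens down.
Focus is p units from the vertex along the axis: (h, k + p).

(11, 5/2)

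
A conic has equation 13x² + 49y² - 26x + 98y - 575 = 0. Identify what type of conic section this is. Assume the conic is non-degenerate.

No xy term. Coefficients of x² and y² are A = 13, C = 49.
A and C have the same sign but A ≠ C ⇒ ellipse.

ellipse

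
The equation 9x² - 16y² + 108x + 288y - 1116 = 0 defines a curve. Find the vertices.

Group: 9(x² + 12x) -16(y² - 18y) = 1116
Complete the square: 9(x + 6)² -16(y - 9)² = 1116 + 324 - 1296 = 144
Divide by 144: (x + 6)²/16 - (y - 9)²/9 = 1
Hyperbola, center (-6, 9), transverse axis horizontal; a² = 16, b² = 9.
a = 4. Vertices at (h ± a, k).

(-10, 9) and (-2, 9)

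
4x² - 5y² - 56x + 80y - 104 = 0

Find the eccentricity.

4(x² - 14x) -5(y² - 16y) = 104
Complete the square: 4(x - 7)² -5(y - 8)² = 104 + 196 - 320 = -20
Divide by -20: (y - 8)²/4 - (x - 7)²/5 = 1
Hyperbola, center (7, 8), transverse axis vertical; a² = 4, b² = 5.
c² = a² + b² = 9, so c = 3.
e = c/a = 3/2.

e = 3/2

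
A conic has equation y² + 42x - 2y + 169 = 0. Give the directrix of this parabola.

x = 13/2

Only y is squared. Complete the square in y: (y - 1)² = -42(x + 4).
Vertex (-4, 1); 4p = -42 so p = -21/2. Opens left.
Directrix is the vertical line x = h − p = -4 − (-21/2) = 13/2.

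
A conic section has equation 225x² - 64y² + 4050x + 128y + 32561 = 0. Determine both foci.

Collect terms: 225(x² + 18x) -64(y² - 2y) = -32561
Complete the square: 225(x + 9)² -64(y - 1)² = -32561 + 18225 - 64 = -14400
Divide by -14400: (y - 1)²/225 - (x + 9)²/64 = 1
Hyperbola, center (-9, 1), transverse axis vertical; a² = 225, b² = 64.
c² = a² + b² = 225 + 64 = 289, so c = 17.
Foci lie on the vertical axis through the center: (h, k ± c).

(-9, -16) and (-9, 18)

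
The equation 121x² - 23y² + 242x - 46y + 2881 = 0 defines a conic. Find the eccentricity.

Collect terms: 121(x² + 2x) -23(y² + 2y) = -2881
121(x + 1)² -23(y + 1)² = -2881 + 121 - 23 = -2783
Divide by -2783: (y + 1)²/121 - (x + 1)²/23 = 1
Hyperbola, center (-1, -1), transverse axis vertical; a² = 121, b² = 23.
c² = a² + b² = 144, so c = 12.
e = c/a = 12/11.

e = 12/11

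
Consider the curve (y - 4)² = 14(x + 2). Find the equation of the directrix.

Vertex (-2, 4); 4p = 14 so p = 7/2. Opens right.
Directrix is the vertical line x = h − p = -2 − (7/2) = -11/2.

x = -11/2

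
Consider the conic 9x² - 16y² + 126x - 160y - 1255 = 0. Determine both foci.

(-22, -5) and (8, -5)

Group the x- and y-terms: 9(x² + 14x) -16(y² + 10y) = 1255
Completing the square gives 9(x + 7)² -16(y + 5)² = 1255 + 441 - 400 = 1296.
Dividing both sides by 1296: (x + 7)²/144 - (y + 5)²/81 = 1
Hyperbola, center (-7, -5), transverse axis horizontal; a² = 144, b² = 81.
c² = a² + b² = 144 + 81 = 225, so c = 15.
Foci lie on the horizontal axis through the center: (h ± c, k).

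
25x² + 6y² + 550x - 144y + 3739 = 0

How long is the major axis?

Group: 25(x² + 22x) + 6(y² - 24y) = -3739
Completing the square gives 25(x + 11)² + 6(y - 12)² = -3739 + 3025 + 864 = 150.
Divide by 150: (x + 11)²/6 + (y - 12)²/25 = 1
Ellipse, center (-11, 12), major axis vertical; a² = 25, b² = 6.
a² = 25 so a = 5; the major axis has length 2a = 10.

10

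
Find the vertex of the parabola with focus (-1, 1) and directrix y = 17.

The vertex is the midpoint between the focus and the directrix along the axis of symmetry.
Axis is vertical (directrix is horizontal). Vertex y-coordinate = (1 + 17)/2 = 9; x-coordinate = -1.

(-1, 9)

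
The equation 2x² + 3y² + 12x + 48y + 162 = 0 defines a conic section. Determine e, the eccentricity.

e = √3/3

2(x² + 6x) + 3(y² + 16y) = -162
Completing the square gives 2(x + 3)² + 3(y + 8)² = -162 + 18 + 192 = 48.
Divide by 48: (x + 3)²/24 + (y + 8)²/16 = 1
Ellipse, center (-3, -8), major axis horizontal; a² = 24, b² = 16.
c² = a² - b² = 8, so c = 2√2.
e = c/a = 2√2/2√6 = √3/3.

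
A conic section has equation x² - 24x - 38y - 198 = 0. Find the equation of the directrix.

Only x is squared. Complete the square in x: (x - 12)² = 38(y + 9).
Vertex (12, -9); 4p = 38 so p = 19/2. Opens up.
Directrix is the horizontal line y = k − p = -9 − (19/2) = -37/2.

y = -37/2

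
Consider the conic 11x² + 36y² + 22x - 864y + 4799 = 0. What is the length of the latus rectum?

11(x² + 2x) + 36(y² - 24y) = -4799
Completing the square gives 11(x + 1)² + 36(y - 12)² = -4799 + 11 + 5184 = 396.
Dividing both sides by 396: (x + 1)²/36 + (y - 12)²/11 = 1
Ellipse, center (-1, 12), major axis horizontal; a² = 36, b² = 11.
Latus rectum length = 2b²/a = 2·11/6 = 11/3.

11/3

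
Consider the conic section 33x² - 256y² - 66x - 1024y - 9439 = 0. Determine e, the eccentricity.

e = 17/16

Group: 33(x² - 2x) -256(y² + 4y) = 9439
Completing the square gives 33(x - 1)² -256(y + 2)² = 9439 + 33 - 1024 = 8448.
Divide through by 8448 to get (x - 1)²/256 - (y + 2)²/33 = 1.
Hyperbola, center (1, -2), transverse axis horizontal; a² = 256, b² = 33.
c² = a² + b² = 289, so c = 17.
e = c/a = 17/16.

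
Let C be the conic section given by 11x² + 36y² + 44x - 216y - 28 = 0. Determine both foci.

(-7, 3) and (3, 3)

Group the x- and y-terms: 11(x² + 4x) + 36(y² - 6y) = 28
Complete the square in x and y: 11(x + 2)² + 36(y - 3)² = 28 + 44 + 324 = 396
Divide by 396: (x + 2)²/36 + (y - 3)²/11 = 1
Ellipse, center (-2, 3), major axis horizontal; a² = 36, b² = 11.
c² = a² - b² = 36 - 11 = 25, so c = 5.
Foci lie on the horizontal axis through the center: (h ± c, k).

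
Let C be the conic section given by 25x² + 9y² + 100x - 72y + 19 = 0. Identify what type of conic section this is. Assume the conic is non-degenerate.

ellipse

No xy term. Coefficients of x² and y² are A = 25, C = 9.
A and C have the same sign but A ≠ C ⇒ ellipse.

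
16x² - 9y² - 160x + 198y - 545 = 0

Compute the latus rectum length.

Rearranging, 16(x² - 10x) -9(y² - 22y) = 545.
Complete the square in x and y: 16(x - 5)² -9(y - 11)² = 545 + 400 - 1089 = -144
Divide by -144: (y - 11)²/16 - (x - 5)²/9 = 1
Hyperbola, center (5, 11), transverse axis vertical; a² = 16, b² = 9.
Latus rectum length = 2b²/a = 2·9/4 = 9/2.

9/2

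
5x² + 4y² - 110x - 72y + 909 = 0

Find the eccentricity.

Collect terms: 5(x² - 22x) + 4(y² - 18y) = -909
Complete the square: 5(x - 11)² + 4(y - 9)² = -909 + 605 + 324 = 20
Dividing both sides by 20: (x - 11)²/4 + (y - 9)²/5 = 1
Ellipse, center (11, 9), major axis vertical; a² = 5, b² = 4.
c² = a² - b² = 1, so c = 1.
e = c/a = 1/√5 = √5/5.

e = √5/5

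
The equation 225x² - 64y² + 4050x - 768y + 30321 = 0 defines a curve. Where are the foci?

Group the x- and y-terms: 225(x² + 18x) -64(y² + 12y) = -30321
Completing the square gives 225(x + 9)² -64(y + 6)² = -30321 + 18225 - 2304 = -14400.
Divide by -14400: (y + 6)²/225 - (x + 9)²/64 = 1
Hyperbola, center (-9, -6), transverse axis vertical; a² = 225, b² = 64.
c² = a² + b² = 225 + 64 = 289, so c = 17.
Foci lie on the vertical axis through the center: (h, k ± c).

(-9, -23) and (-9, 11)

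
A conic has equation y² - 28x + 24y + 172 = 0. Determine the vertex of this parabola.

Only y is squared. Complete the square in y: (y + 12)² = 28(x - 1).
Vertex (1, -12); 4p = 28 so p = 7. Opens right.

(1, -12)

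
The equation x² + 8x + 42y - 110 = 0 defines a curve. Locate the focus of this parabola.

Only x is squared. Complete the square in x: (x + 4)² = -42(y - 3).
Vertex (-4, 3); 4p = -42 so p = -21/2. Opens down.
Focus is p units from the vertex along the axis: (h, k + p).

(-4, -15/2)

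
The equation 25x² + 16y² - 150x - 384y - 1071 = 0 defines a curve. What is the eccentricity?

e = 3/5

25(x² - 6x) + 16(y² - 24y) = 1071
Complete the square in x and y: 25(x - 3)² + 16(y - 12)² = 1071 + 225 + 2304 = 3600
Divide by 3600: (x - 3)²/144 + (y - 12)²/225 = 1
Ellipse, center (3, 12), major axis vertical; a² = 225, b² = 144.
c² = a² - b² = 81, so c = 9.
e = c/a = 9/15 = 3/5.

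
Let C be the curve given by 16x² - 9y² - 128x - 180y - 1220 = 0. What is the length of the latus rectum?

Rearranging, 16(x² - 8x) -9(y² + 20y) = 1220.
Complete the square: 16(x - 4)² -9(y + 10)² = 1220 + 256 - 900 = 576
Divide by 576: (x - 4)²/36 - (y + 10)²/64 = 1
Hyperbola, center (4, -10), transverse axis horizontal; a² = 36, b² = 64.
Latus rectum length = 2b²/a = 2·64/6 = 64/3.

64/3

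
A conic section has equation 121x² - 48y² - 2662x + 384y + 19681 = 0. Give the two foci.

(11, -9) and (11, 17)

Collect terms: 121(x² - 22x) -48(y² - 8y) = -19681
Completing the square gives 121(x - 11)² -48(y - 4)² = -19681 + 14641 - 768 = -5808.
Divide through by -5808 to get (y - 4)²/121 - (x - 11)²/48 = 1.
Hyperbola, center (11, 4), transverse axis vertical; a² = 121, b² = 48.
c² = a² + b² = 121 + 48 = 169, so c = 13.
Foci lie on the vertical axis through the center: (h, k ± c).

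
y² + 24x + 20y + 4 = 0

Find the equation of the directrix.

Only y is squared. Complete the square in y: (y + 10)² = -24(x - 4).
Vertex (4, -10); 4p = -24 so p = -6. Opens left.
Directrix is the vertical line x = h − p = 4 − (-6) = 10.

x = 10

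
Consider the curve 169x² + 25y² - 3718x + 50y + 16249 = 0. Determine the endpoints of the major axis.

(11, -14) and (11, 12)

Group: 169(x² - 22x) + 25(y² + 2y) = -16249
Complete the square: 169(x - 11)² + 25(y + 1)² = -16249 + 20449 + 25 = 4225
Divide by 4225: (x - 11)²/25 + (y + 1)²/169 = 1
Ellipse, center (11, -1), major axis vertical; a² = 169, b² = 25.
a = 13. Vertices at (h, k ± a).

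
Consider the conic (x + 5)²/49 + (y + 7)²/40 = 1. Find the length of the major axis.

14

Center (-5, -7). The larger denominator 49 sits under the x-term, so the major axis is horizontal; a² = 49, b² = 40.
a² = 49 so a = 7; the major axis has length 2a = 14.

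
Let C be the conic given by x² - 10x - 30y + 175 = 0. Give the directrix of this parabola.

Only x is squared. Complete the square in x: (x - 5)² = 30(y - 5).
Vertex (5, 5); 4p = 30 so p = 15/2. Opens up.
Directrix is the horizontal line y = k − p = 5 − (15/2) = -5/2.

y = -5/2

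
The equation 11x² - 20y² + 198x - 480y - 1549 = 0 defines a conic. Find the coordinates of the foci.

(-9, -12 - √62) and (-9, -12 + √62)

Collect terms: 11(x² + 18x) -20(y² + 24y) = 1549
Complete the square in x and y: 11(x + 9)² -20(y + 12)² = 1549 + 891 - 2880 = -440
Dividing both sides by -440: (y + 12)²/22 - (x + 9)²/40 = 1
Hyperbola, center (-9, -12), transverse axis vertical; a² = 22, b² = 40.
c² = a² + b² = 22 + 40 = 62, so c = √62.
Foci lie on the vertical axis through the center: (h, k ± c).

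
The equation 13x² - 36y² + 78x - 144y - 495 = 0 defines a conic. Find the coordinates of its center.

Group the x- and y-terms: 13(x² + 6x) -36(y² + 4y) = 495
Completing the square gives 13(x + 3)² -36(y + 2)² = 495 + 117 - 144 = 468.
Divide by 468: (x + 3)²/36 - (y + 2)²/13 = 1
Hyperbola with center (-3, -2).

(-3, -2)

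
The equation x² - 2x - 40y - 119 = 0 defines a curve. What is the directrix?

y = -13

Only x is squared. Complete the square in x: (x - 1)² = 40(y + 3).
Vertex (1, -3); 4p = 40 so p = 10. Opens up.
Directrix is the horizontal line y = k − p = -3 − (10) = -13.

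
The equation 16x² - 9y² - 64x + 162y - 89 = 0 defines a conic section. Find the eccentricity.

Collect terms: 16(x² - 4x) -9(y² - 18y) = 89
Complete the square: 16(x - 2)² -9(y - 9)² = 89 + 64 - 729 = -576
Divide by -576: (y - 9)²/64 - (x - 2)²/36 = 1
Hyperbola, center (2, 9), transverse axis vertical; a² = 64, b² = 36.
c² = a² + b² = 100, so c = 10.
e = c/a = 10/8 = 5/4.

e = 5/4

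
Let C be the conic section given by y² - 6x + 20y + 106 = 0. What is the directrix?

Only y is squared. Complete the square in y: (y + 10)² = 6(x - 1).
Vertex (1, -10); 4p = 6 so p = 3/2. Opens right.
Directrix is the vertical line x = h − p = 1 − (3/2) = -1/2.

x = -1/2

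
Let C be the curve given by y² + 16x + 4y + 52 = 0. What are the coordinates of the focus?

Only y is squared. Complete the square in y: (y + 2)² = -16(x + 3).
Vertex (-3, -2); 4p = -16 so p = -4. Opens left.
Focus is p units from the vertex along the axis: (h + p, k).

(-7, -2)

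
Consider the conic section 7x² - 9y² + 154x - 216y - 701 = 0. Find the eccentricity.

e = 4/3

Collect terms: 7(x² + 22x) -9(y² + 24y) = 701
Complete the square: 7(x + 11)² -9(y + 12)² = 701 + 847 - 1296 = 252
Divide through by 252 to get (x + 11)²/36 - (y + 12)²/28 = 1.
Hyperbola, center (-11, -12), transverse axis horizontal; a² = 36, b² = 28.
c² = a² + b² = 64, so c = 8.
e = c/a = 8/6 = 4/3.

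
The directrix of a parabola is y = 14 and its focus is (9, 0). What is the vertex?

The vertex is the midpoint between the focus and the directrix along the axis of symmetry.
Axis is vertical (directrix is horizontal). Vertex y-coordinate = (0 + 14)/2 = 7; x-coordinate = 9.

(9, 7)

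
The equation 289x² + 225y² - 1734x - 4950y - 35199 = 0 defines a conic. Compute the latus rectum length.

450/17

Group the x- and y-terms: 289(x² - 6x) + 225(y² - 22y) = 35199
Complete the square in x and y: 289(x - 3)² + 225(y - 11)² = 35199 + 2601 + 27225 = 65025
Dividing both sides by 65025: (x - 3)²/225 + (y - 11)²/289 = 1
Ellipse, center (3, 11), major axis vertical; a² = 289, b² = 225.
Latus rectum length = 2b²/a = 2·225/17 = 450/17.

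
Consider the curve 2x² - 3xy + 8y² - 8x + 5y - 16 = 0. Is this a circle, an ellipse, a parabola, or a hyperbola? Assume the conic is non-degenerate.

A = 2, B = -3, C = 8.
Discriminant B² − 4AC = (-3)² − 4·2·8 = -55.
B² − 4AC < 0 ⇒ ellipse.

ellipse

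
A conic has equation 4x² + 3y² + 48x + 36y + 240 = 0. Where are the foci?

Rearranging, 4(x² + 12x) + 3(y² + 12y) = -240.
Complete the square: 4(x + 6)² + 3(y + 6)² = -240 + 144 + 108 = 12
Dividing both sides by 12: (x + 6)²/3 + (y + 6)²/4 = 1
Ellipse, center (-6, -6), major axis vertical; a² = 4, b² = 3.
c² = a² - b² = 4 - 3 = 1, so c = 1.
Foci lie on the vertical axis through the center: (h, k ± c).

(-6, -7) and (-6, -5)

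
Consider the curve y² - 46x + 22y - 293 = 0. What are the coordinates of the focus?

(5/2, -11)

Only y is squared. Complete the square in y: (y + 11)² = 46(x + 9).
Vertex (-9, -11); 4p = 46 so p = 23/2. Opens right.
Focus is p units from the vertex along the axis: (h + p, k).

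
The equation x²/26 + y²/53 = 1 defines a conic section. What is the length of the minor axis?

2√26

Center (0, 0). The larger denominator 53 sits under the y-term, so the major axis is vertical; a² = 53, b² = 26.
b² = 26 so b = √26; the minor axis has length 2b = 2√26.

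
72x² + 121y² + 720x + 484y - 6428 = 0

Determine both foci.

Group the x- and y-terms: 72(x² + 10x) + 121(y² + 4y) = 6428
Complete the square in x and y: 72(x + 5)² + 121(y + 2)² = 6428 + 1800 + 484 = 8712
Dividing both sides by 8712: (x + 5)²/121 + (y + 2)²/72 = 1
Ellipse, center (-5, -2), major axis horizontal; a² = 121, b² = 72.
c² = a² - b² = 121 - 72 = 49, so c = 7.
Foci lie on the horizontal axis through the center: (h ± c, k).

(-12, -2) and (2, -2)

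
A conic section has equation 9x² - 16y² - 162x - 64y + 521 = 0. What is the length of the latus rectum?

Group the x- and y-terms: 9(x² - 18x) -16(y² + 4y) = -521
9(x - 9)² -16(y + 2)² = -521 + 729 - 64 = 144
Divide through by 144 to get (x - 9)²/16 - (y + 2)²/9 = 1.
Hyperbola, center (9, -2), transverse axis horizontal; a² = 16, b² = 9.
Latus rectum length = 2b²/a = 2·9/4 = 9/2.

9/2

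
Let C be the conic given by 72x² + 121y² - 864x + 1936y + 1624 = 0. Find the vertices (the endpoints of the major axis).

Rearranging, 72(x² - 12x) + 121(y² + 16y) = -1624.
Complete the square: 72(x - 6)² + 121(y + 8)² = -1624 + 2592 + 7744 = 8712
Dividing both sides by 8712: (x - 6)²/121 + (y + 8)²/72 = 1
Ellipse, center (6, -8), major axis horizontal; a² = 121, b² = 72.
a = 11. Vertices at (h ± a, k).

(-5, -8) and (17, -8)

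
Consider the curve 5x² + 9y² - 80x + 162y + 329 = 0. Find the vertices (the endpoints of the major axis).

Rearranging, 5(x² - 16x) + 9(y² + 18y) = -329.
Complete the square in x and y: 5(x - 8)² + 9(y + 9)² = -329 + 320 + 729 = 720
Dividing both sides by 720: (x - 8)²/144 + (y + 9)²/80 = 1
Ellipse, center (8, -9), major axis horizontal; a² = 144, b² = 80.
a = 12. Vertices at (h ± a, k).

(-4, -9) and (20, -9)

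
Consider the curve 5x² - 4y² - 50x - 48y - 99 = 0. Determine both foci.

Rearranging, 5(x² - 10x) -4(y² + 12y) = 99.
Complete the square in x and y: 5(x - 5)² -4(y + 6)² = 99 + 125 - 144 = 80
Divide through by 80 to get (x - 5)²/16 - (y + 6)²/20 = 1.
Hyperbola, center (5, -6), transverse axis horizontal; a² = 16, b² = 20.
c² = a² + b² = 16 + 20 = 36, so c = 6.
Foci lie on the horizontal axis through the center: (h ± c, k).

(-1, -6) and (11, -6)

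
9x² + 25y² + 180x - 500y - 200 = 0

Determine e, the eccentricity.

e = 4/5

Collect terms: 9(x² + 20x) + 25(y² - 20y) = 200
Complete the square in x and y: 9(x + 10)² + 25(y - 10)² = 200 + 900 + 2500 = 3600
Divide through by 3600 to get (x + 10)²/400 + (y - 10)²/144 = 1.
Ellipse, center (-10, 10), major axis horizontal; a² = 400, b² = 144.
c² = a² - b² = 256, so c = 16.
e = c/a = 16/20 = 4/5.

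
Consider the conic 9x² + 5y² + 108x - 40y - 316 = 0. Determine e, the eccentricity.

e = 2/3

Rearranging, 9(x² + 12x) + 5(y² - 8y) = 316.
Complete the square in x and y: 9(x + 6)² + 5(y - 4)² = 316 + 324 + 80 = 720
Divide through by 720 to get (x + 6)²/80 + (y - 4)²/144 = 1.
Ellipse, center (-6, 4), major axis vertical; a² = 144, b² = 80.
c² = a² - b² = 64, so c = 8.
e = c/a = 8/12 = 2/3.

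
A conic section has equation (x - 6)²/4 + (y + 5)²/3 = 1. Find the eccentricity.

Center (6, -5). The larger denominator 4 sits under the x-term, so the major axis is horizontal; a² = 4, b² = 3.
c² = a² - b² = 1, so c = 1.
e = c/a = 1/2.

e = 1/2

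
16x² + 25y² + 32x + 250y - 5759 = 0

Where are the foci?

Group: 16(x² + 2x) + 25(y² + 10y) = 5759
Complete the square: 16(x + 1)² + 25(y + 5)² = 5759 + 16 + 625 = 6400
Dividing both sides by 6400: (x + 1)²/400 + (y + 5)²/256 = 1
Ellipse, center (-1, -5), major axis horizontal; a² = 400, b² = 256.
c² = a² - b² = 400 - 256 = 144, so c = 12.
Foci lie on the horizontal axis through the center: (h ± c, k).

(-13, -5) and (11, -5)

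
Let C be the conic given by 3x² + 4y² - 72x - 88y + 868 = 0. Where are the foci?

Collect terms: 3(x² - 24x) + 4(y² - 22y) = -868
Complete the square: 3(x - 12)² + 4(y - 11)² = -868 + 432 + 484 = 48
Divide by 48: (x - 12)²/16 + (y - 11)²/12 = 1
Ellipse, center (12, 11), major axis horizontal; a² = 16, b² = 12.
c² = a² - b² = 16 - 12 = 4, so c = 2.
Foci lie on the horizontal axis through the center: (h ± c, k).

(10, 11) and (14, 11)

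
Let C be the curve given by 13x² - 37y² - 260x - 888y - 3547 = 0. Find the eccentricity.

e = 5√26/13

Group: 13(x² - 20x) -37(y² + 24y) = 3547
Completing the square gives 13(x - 10)² -37(y + 12)² = 3547 + 1300 - 5328 = -481.
Divide through by -481 to get (y + 12)²/13 - (x - 10)²/37 = 1.
Hyperbola, center (10, -12), transverse axis vertical; a² = 13, b² = 37.
c² = a² + b² = 50, so c = 5√2.
e = c/a = 5√2/√13 = 5√26/13.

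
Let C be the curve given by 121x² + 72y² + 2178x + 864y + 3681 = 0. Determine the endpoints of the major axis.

(-9, -17) and (-9, 5)

121(x² + 18x) + 72(y² + 12y) = -3681
Completing the square gives 121(x + 9)² + 72(y + 6)² = -3681 + 9801 + 2592 = 8712.
Divide by 8712: (x + 9)²/72 + (y + 6)²/121 = 1
Ellipse, center (-9, -6), major axis vertical; a² = 121, b² = 72.
a = 11. Vertices at (h, k ± a).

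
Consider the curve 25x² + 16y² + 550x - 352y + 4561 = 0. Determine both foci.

Rearranging, 25(x² + 22x) + 16(y² - 22y) = -4561.
Complete the square: 25(x + 11)² + 16(y - 11)² = -4561 + 3025 + 1936 = 400
Divide by 400: (x + 11)²/16 + (y - 11)²/25 = 1
Ellipse, center (-11, 11), major axis vertical; a² = 25, b² = 16.
c² = a² - b² = 25 - 16 = 9, so c = 3.
Foci lie on the vertical axis through the center: (h, k ± c).

(-11, 8) and (-11, 14)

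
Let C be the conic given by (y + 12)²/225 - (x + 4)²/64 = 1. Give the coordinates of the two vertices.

(-4, -27) and (-4, 3)

Center (-4, -12). The positive term is the y-term, so the transverse axis is vertical; a² = 225, b² = 64.
a = 15. Vertices at (h, k ± a).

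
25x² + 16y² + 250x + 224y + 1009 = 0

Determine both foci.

Collect terms: 25(x² + 10x) + 16(y² + 14y) = -1009
25(x + 5)² + 16(y + 7)² = -1009 + 625 + 784 = 400
Dividing both sides by 400: (x + 5)²/16 + (y + 7)²/25 = 1
Ellipse, center (-5, -7), major axis vertical; a² = 25, b² = 16.
c² = a² - b² = 25 - 16 = 9, so c = 3.
Foci lie on the vertical axis through the center: (h, k ± c).

(-5, -10) and (-5, -4)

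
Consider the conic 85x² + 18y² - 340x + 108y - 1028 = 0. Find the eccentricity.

Group the x- and y-terms: 85(x² - 4x) + 18(y² + 6y) = 1028
Complete the square in x and y: 85(x - 2)² + 18(y + 3)² = 1028 + 340 + 162 = 1530
Divide through by 1530 to get (x - 2)²/18 + (y + 3)²/85 = 1.
Ellipse, center (2, -3), major axis vertical; a² = 85, b² = 18.
c² = a² - b² = 67, so c = √67.
e = c/a = √67/√85 = √5695/85.

e = √5695/85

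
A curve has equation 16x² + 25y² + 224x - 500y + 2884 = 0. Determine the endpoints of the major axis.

(-12, 10) and (-2, 10)

Collect terms: 16(x² + 14x) + 25(y² - 20y) = -2884
Complete the square: 16(x + 7)² + 25(y - 10)² = -2884 + 784 + 2500 = 400
Divide by 400: (x + 7)²/25 + (y - 10)²/16 = 1
Ellipse, center (-7, 10), major axis horizontal; a² = 25, b² = 16.
a = 5. Vertices at (h ± a, k).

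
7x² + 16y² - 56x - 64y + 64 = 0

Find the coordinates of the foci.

(1, 2) and (7, 2)

Group the x- and y-terms: 7(x² - 8x) + 16(y² - 4y) = -64
Complete the square: 7(x - 4)² + 16(y - 2)² = -64 + 112 + 64 = 112
Divide by 112: (x - 4)²/16 + (y - 2)²/7 = 1
Ellipse, center (4, 2), major axis horizontal; a² = 16, b² = 7.
c² = a² - b² = 16 - 7 = 9, so c = 3.
Foci lie on the horizontal axis through the center: (h ± c, k).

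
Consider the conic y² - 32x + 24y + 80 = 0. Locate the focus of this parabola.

Only y is squared. Complete the square in y: (y + 12)² = 32(x + 2).
Vertex (-2, -12); 4p = 32 so p = 8. Opens right.
Focus is p units from the vertex along the axis: (h + p, k).

(6, -12)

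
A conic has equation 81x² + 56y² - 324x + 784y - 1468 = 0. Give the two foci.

(2, -12) and (2, -2)

Group the x- and y-terms: 81(x² - 4x) + 56(y² + 14y) = 1468
81(x - 2)² + 56(y + 7)² = 1468 + 324 + 2744 = 4536
Divide through by 4536 to get (x - 2)²/56 + (y + 7)²/81 = 1.
Ellipse, center (2, -7), major axis vertical; a² = 81, b² = 56.
c² = a² - b² = 81 - 56 = 25, so c = 5.
Foci lie on the vertical axis through the center: (h, k ± c).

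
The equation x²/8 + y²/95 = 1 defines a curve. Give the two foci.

(0, 0 - √87) and (0, 0 + √87)

Center (0, 0). The larger denominator 95 sits under the y-term, so the major axis is vertical; a² = 95, b² = 8.
c² = a² - b² = 95 - 8 = 87, so c = √87.
Foci lie on the vertical axis through the center: (h, k ± c).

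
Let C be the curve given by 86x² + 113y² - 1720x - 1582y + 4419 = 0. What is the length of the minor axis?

Group the x- and y-terms: 86(x² - 20x) + 113(y² - 14y) = -4419
86(x - 10)² + 113(y - 7)² = -4419 + 8600 + 5537 = 9718
Dividing both sides by 9718: (x - 10)²/113 + (y - 7)²/86 = 1
Ellipse, center (10, 7), major axis horizontal; a² = 113, b² = 86.
b² = 86 so b = √86; the minor axis has length 2b = 2√86.

2√86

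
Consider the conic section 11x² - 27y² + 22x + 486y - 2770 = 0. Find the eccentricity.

11(x² + 2x) -27(y² - 18y) = 2770
Complete the square in x and y: 11(x + 1)² -27(y - 9)² = 2770 + 11 - 2187 = 594
Divide through by 594 to get (x + 1)²/54 - (y - 9)²/22 = 1.
Hyperbola, center (-1, 9), transverse axis horizontal; a² = 54, b² = 22.
c² = a² + b² = 76, so c = 2√19.
e = c/a = 2√19/3√6 = √114/9.

e = √114/9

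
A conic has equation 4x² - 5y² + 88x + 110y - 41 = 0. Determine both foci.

(-11, 5) and (-11, 17)

Group: 4(x² + 22x) -5(y² - 22y) = 41
Complete the square: 4(x + 11)² -5(y - 11)² = 41 + 484 - 605 = -80
Divide through by -80 to get (y - 11)²/16 - (x + 11)²/20 = 1.
Hyperbola, center (-11, 11), transverse axis vertical; a² = 16, b² = 20.
c² = a² + b² = 16 + 20 = 36, so c = 6.
Foci lie on the vertical axis through the center: (h, k ± c).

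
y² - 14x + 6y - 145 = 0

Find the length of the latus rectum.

14

Only y is squared. Complete the square in y: (y + 3)² = 14(x + 11).
Vertex (-11, -3); 4p = 14 so p = 7/2. Opens right.
Latus rectum length = |4p| = 14.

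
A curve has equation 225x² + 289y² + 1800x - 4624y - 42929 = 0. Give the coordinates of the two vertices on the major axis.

Group: 225(x² + 8x) + 289(y² - 16y) = 42929
Completing the square gives 225(x + 4)² + 289(y - 8)² = 42929 + 3600 + 18496 = 65025.
Divide by 65025: (x + 4)²/289 + (y - 8)²/225 = 1
Ellipse, center (-4, 8), major axis horizontal; a² = 289, b² = 225.
a = 17. Vertices at (h ± a, k).

(-21, 8) and (13, 8)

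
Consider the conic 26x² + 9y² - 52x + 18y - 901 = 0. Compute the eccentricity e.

Group the x- and y-terms: 26(x² - 2x) + 9(y² + 2y) = 901
Complete the square: 26(x - 1)² + 9(y + 1)² = 901 + 26 + 9 = 936
Dividing both sides by 936: (x - 1)²/36 + (y + 1)²/104 = 1
Ellipse, center (1, -1), major axis vertical; a² = 104, b² = 36.
c² = a² - b² = 68, so c = 2√17.
e = c/a = 2√17/2√26 = √442/26.

e = √442/26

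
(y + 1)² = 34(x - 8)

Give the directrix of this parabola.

x = -1/2

Vertex (8, -1); 4p = 34 so p = 17/2. Opens right.
Directrix is the vertical line x = h − p = 8 − (17/2) = -1/2.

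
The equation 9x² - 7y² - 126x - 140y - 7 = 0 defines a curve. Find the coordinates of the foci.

(7, -18) and (7, -2)

Group the x- and y-terms: 9(x² - 14x) -7(y² + 20y) = 7
Complete the square in x and y: 9(x - 7)² -7(y + 10)² = 7 + 441 - 700 = -252
Divide through by -252 to get (y + 10)²/36 - (x - 7)²/28 = 1.
Hyperbola, center (7, -10), transverse axis vertical; a² = 36, b² = 28.
c² = a² + b² = 36 + 28 = 64, so c = 8.
Foci lie on the vertical axis through the center: (h, k ± c).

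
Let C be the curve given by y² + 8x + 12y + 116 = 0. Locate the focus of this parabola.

(-12, -6)

Only y is squared. Complete the square in y: (y + 6)² = -8(x + 10).
Vertex (-10, -6); 4p = -8 so p = -2. Opens left.
Focus is p units from the vertex along the axis: (h + p, k).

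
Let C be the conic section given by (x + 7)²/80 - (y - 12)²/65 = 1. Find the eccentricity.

e = √29/4

Center (-7, 12). The positive term is the x-term, so the transverse axis is horizontal; a² = 80, b² = 65.
c² = a² + b² = 145, so c = √145.
e = c/a = √145/4√5 = √29/4.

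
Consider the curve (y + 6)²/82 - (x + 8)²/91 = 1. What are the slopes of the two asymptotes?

Center (-8, -6). The positive term is the y-term, so the transverse axis is vertical; a² = 82, b² = 91.
For a vertical hyperbola the asymptotes have slope ±a/b.
Here that is ±√82/√91 = ±√7462/91.

√7462/91 and -√7462/91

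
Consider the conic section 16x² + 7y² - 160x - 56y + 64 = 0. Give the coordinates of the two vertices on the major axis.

Group the x- and y-terms: 16(x² - 10x) + 7(y² - 8y) = -64
Completing the square gives 16(x - 5)² + 7(y - 4)² = -64 + 400 + 112 = 448.
Divide by 448: (x - 5)²/28 + (y - 4)²/64 = 1
Ellipse, center (5, 4), major axis vertical; a² = 64, b² = 28.
a = 8. Vertices at (h, k ± a).

(5, -4) and (5, 12)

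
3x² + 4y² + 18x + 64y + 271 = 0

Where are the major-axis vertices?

Rearranging, 3(x² + 6x) + 4(y² + 16y) = -271.
Completing the square gives 3(x + 3)² + 4(y + 8)² = -271 + 27 + 256 = 12.
Divide through by 12 to get (x + 3)²/4 + (y + 8)²/3 = 1.
Ellipse, center (-3, -8), major axis horizontal; a² = 4, b² = 3.
a = 2. Vertices at (h ± a, k).

(-5, -8) and (-1, -8)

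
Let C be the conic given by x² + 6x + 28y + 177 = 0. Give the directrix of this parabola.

y = 1

Only x is squared. Complete the square in x: (x + 3)² = -28(y + 6).
Vertex (-3, -6); 4p = -28 so p = -7. Opens down.
Directrix is the horizontal line y = k − p = -6 − (-7) = 1.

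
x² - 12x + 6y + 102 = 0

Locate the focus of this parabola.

Only x is squared. Complete the square in x: (x - 6)² = -6(y + 11).
Vertex (6, -11); 4p = -6 so p = -3/2. Opens down.
Focus is p units from the vertex along the axis: (h, k + p).

(6, -25/2)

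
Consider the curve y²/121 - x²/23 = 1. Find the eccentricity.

Center (0, 0). The positive term is the y-term, so the transverse axis is vertical; a² = 121, b² = 23.
c² = a² + b² = 144, so c = 12.
e = c/a = 12/11.

e = 12/11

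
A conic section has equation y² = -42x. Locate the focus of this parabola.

(-21/2, 0)

Vertex (0, 0); 4p = -42 so p = -21/2. Opens left.
Focus is p units from the vertex along the axis: (h + p, k).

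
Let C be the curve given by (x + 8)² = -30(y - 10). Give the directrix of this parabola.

y = 35/2

Vertex (-8, 10); 4p = -30 so p = -15/2. Opens down.
Directrix is the horizontal line y = k − p = 10 − (-15/2) = 35/2.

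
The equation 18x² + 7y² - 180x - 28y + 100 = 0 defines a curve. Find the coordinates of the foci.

(5, 2 - √33) and (5, 2 + √33)

Group the x- and y-terms: 18(x² - 10x) + 7(y² - 4y) = -100
Complete the square in x and y: 18(x - 5)² + 7(y - 2)² = -100 + 450 + 28 = 378
Divide through by 378 to get (x - 5)²/21 + (y - 2)²/54 = 1.
Ellipse, center (5, 2), major axis vertical; a² = 54, b² = 21.
c² = a² - b² = 54 - 21 = 33, so c = √33.
Foci lie on the vertical axis through the center: (h, k ± c).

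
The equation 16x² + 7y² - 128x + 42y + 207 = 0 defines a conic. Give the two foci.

Group: 16(x² - 8x) + 7(y² + 6y) = -207
Completing the square gives 16(x - 4)² + 7(y + 3)² = -207 + 256 + 63 = 112.
Dividing both sides by 112: (x - 4)²/7 + (y + 3)²/16 = 1
Ellipse, center (4, -3), major axis vertical; a² = 16, b² = 7.
c² = a² - b² = 16 - 7 = 9, so c = 3.
Foci lie on the vertical axis through the center: (h, k ± c).

(4, -6) and (4, 0)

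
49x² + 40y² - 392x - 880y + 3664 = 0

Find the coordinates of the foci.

(4, 8) and (4, 14)

Group the x- and y-terms: 49(x² - 8x) + 40(y² - 22y) = -3664
Completing the square gives 49(x - 4)² + 40(y - 11)² = -3664 + 784 + 4840 = 1960.
Dividing both sides by 1960: (x - 4)²/40 + (y - 11)²/49 = 1
Ellipse, center (4, 11), major axis vertical; a² = 49, b² = 40.
c² = a² - b² = 49 - 40 = 9, so c = 3.
Foci lie on the vertical axis through the center: (h, k ± c).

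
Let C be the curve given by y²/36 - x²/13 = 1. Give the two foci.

(0, -7) and (0, 7)

Center (0, 0). The positive term is the y-term, so the transverse axis is vertical; a² = 36, b² = 13.
c² = a² + b² = 36 + 13 = 49, so c = 7.
Foci lie on the vertical axis through the center: (h, k ± c).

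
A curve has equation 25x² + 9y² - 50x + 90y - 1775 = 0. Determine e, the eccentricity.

Group the x- and y-terms: 25(x² - 2x) + 9(y² + 10y) = 1775
Complete the square: 25(x - 1)² + 9(y + 5)² = 1775 + 25 + 225 = 2025
Divide by 2025: (x - 1)²/81 + (y + 5)²/225 = 1
Ellipse, center (1, -5), major axis vertical; a² = 225, b² = 81.
c² = a² - b² = 144, so c = 12.
e = c/a = 12/15 = 4/5.

e = 4/5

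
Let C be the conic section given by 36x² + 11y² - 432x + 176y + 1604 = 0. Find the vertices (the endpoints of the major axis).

(6, -14) and (6, -2)

Group the x- and y-terms: 36(x² - 12x) + 11(y² + 16y) = -1604
Complete the square in x and y: 36(x - 6)² + 11(y + 8)² = -1604 + 1296 + 704 = 396
Dividing both sides by 396: (x - 6)²/11 + (y + 8)²/36 = 1
Ellipse, center (6, -8), major axis vertical; a² = 36, b² = 11.
a = 6. Vertices at (h, k ± a).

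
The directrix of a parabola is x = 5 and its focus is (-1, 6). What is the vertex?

(2, 6)

The vertex is the midpoint between the focus and the directrix along the axis of symmetry.
Axis is horizontal (directrix is vertical). Vertex x-coordinate = (-1 + 5)/2 = 2; y-coordinate = 6.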